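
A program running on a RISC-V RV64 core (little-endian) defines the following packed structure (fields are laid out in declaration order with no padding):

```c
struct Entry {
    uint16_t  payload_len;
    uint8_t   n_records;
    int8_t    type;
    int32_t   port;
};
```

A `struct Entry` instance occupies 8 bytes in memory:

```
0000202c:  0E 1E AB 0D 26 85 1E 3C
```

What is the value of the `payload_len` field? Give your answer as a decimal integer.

`payload_len` is the first field, at byte offset 0, occupying 2 bytes.
Bytes at offsets 0..1: 0E 1E.
Little-endian: lowest address holds the least-significant byte.
Reassemble most-significant byte first: 1E 0E → 0x1E0E.
0x1E0E = 7694.

7694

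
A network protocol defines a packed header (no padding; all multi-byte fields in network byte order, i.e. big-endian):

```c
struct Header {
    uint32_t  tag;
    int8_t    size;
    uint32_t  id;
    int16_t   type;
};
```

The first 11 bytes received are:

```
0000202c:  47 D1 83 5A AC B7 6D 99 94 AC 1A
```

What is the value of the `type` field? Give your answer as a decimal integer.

-21478

`type` follows `tag` (4 B), `size` (1 B), `id` (4 B), so it starts at offset 4 + 1 + 4 = 9 and occupies 2 bytes.
Bytes at offsets 9..10: AC 1A.
Big-endian stores the most-significant byte at the lowest address.
The bytes are already most-significant first: 0xAC1A.
Top bit is set, so as a signed 16-bit value this is 0xAC1A − 2^16 = -21478.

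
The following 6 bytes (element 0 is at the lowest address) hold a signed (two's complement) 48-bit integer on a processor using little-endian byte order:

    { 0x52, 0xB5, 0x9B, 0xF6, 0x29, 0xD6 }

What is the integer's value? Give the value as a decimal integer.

In little-endian order the low byte comes first in memory.
Reassemble most-significant byte first: D6 29 F6 9B B5 52 → 0xD629F69BB552.
Top bit is set, so as a signed 48-bit value this is 0xD629F69BB552 − 2^48 = -45999257307822.

-45999257307822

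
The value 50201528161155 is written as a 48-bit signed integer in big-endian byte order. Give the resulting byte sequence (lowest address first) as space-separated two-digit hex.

2D A8 74 40 D3 83

50201528161155 in hexadecimal, padded to 48 bits, is 0x2DA87440D383.
Split into bytes (most-significant first): 2D A8 74 40 D3 83.
Big-endian stores the most-significant byte at the lowest address.
So the memory order matches the most-significant-first order: 2D A8 74 40 D3 83.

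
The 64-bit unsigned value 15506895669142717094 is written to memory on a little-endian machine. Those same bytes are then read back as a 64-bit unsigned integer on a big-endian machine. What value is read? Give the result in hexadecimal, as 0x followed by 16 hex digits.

15506895669142717094 in 64-bit hexadecimal is 0xD7338F73B84B82A6.
Stored little-endian, the bytes at ascending addresses are A6 82 4B B8 73 8F 33 D7.
Read back as big-endian, the last byte is least significant, giving 0xA6824BB8738F33D7.

0xA6824BB8738F33D7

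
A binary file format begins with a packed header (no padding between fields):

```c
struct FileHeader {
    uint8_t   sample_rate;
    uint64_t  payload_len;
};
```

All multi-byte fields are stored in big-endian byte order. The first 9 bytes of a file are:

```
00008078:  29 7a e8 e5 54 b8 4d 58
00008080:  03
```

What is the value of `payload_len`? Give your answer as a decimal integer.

`payload_len` follows `sample_rate` (1 byte), so it starts at byte offset 1 and occupies 8 bytes.
Bytes at offsets 1..8: 7A E8 E5 54 B8 4D 58 03.
In big-endian order the high byte comes first in memory.
The bytes are already most-significant first: 0x7AE8E554B84D5803.
0x7AE8E554B84D5803 = 8856580819256170499.

8856580819256170499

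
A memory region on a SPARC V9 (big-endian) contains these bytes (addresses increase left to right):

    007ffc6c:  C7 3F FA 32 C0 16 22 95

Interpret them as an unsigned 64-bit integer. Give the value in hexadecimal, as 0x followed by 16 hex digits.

In big-endian order the high byte comes first in memory.
The bytes are already most-significant first: 0xC73FFA32C0162295.

0xC73FFA32C0162295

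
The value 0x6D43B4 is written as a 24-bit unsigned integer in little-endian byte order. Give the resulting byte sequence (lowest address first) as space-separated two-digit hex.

Split into bytes (most-significant first): 6D 43 B4.
Little-endian: lowest address holds the least-significant byte.
So at ascending addresses the bytes are B4 43 6D.

B4 43 6D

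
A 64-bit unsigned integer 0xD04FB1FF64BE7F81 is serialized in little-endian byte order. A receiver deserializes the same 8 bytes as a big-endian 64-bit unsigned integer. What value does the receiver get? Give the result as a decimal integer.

Stored little-endian, the bytes at ascending addresses are 81 7F BE 64 FF B1 4F D0.
Read back as big-endian, the last byte is least significant, giving 0x817FBE64FFB14FD0.
0x817FBE64FFB14FD0 = 9331386293930774480.

9331386293930774480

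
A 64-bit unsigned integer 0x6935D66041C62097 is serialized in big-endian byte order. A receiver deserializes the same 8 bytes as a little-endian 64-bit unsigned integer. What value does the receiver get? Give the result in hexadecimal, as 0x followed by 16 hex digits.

0x9720C64160D63569

Stored big-endian, the bytes at ascending addresses are 69 35 D6 60 41 C6 20 97.
Read back as little-endian, the first byte is least significant, giving 0x9720C64160D63569.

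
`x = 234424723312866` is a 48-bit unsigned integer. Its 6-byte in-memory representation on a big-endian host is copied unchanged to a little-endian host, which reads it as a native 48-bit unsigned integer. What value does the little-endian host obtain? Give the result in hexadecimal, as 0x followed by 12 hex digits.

234424723312866 in 48-bit hexadecimal is 0xD535425C10E2.
Stored big-endian, the bytes at ascending addresses are D5 35 42 5C 10 E2.
Read back as little-endian, the first byte is least significant, giving 0xE2105C4235D5.

0xE2105C4235D5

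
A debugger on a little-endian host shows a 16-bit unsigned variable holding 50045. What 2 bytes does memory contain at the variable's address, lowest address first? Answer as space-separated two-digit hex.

7D C3

50045 in hexadecimal, padded to 16 bits, is 0xC37D.
Split into bytes (most-significant first): C3 7D.
In little-endian order the low byte comes first in memory.
So at ascending addresses the bytes are 7D C3.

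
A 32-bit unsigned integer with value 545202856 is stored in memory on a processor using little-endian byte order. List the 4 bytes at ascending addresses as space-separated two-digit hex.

545202856 in hexadecimal, padded to 32 bits, is 0x207F22A8.
Split into bytes (most-significant first): 20 7F 22 A8.
Little-endian stores the least-significant byte at the lowest address.
So at ascending addresses the bytes are A8 22 7F 20.

A8 22 7F 20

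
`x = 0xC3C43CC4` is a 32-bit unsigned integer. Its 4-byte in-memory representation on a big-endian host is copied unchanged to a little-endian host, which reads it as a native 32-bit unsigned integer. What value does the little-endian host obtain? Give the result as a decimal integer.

Stored big-endian, the bytes at ascending addresses are C3 C4 3C C4.
Read back as little-endian, the first byte is least significant, giving 0xC43CC4C3.
0xC43CC4C3 = 3292316867.

3292316867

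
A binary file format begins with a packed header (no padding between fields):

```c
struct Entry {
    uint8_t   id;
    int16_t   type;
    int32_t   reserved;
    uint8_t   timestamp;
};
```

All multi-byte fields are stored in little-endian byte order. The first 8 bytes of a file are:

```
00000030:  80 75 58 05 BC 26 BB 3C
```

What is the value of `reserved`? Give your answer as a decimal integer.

-1155089403

`reserved` follows `id` (1 B), `type` (2 B), so it starts at offset 1 + 2 = 3 and occupies 4 bytes.
Bytes at offsets 3..6: 05 BC 26 BB.
Little-endian: lowest address holds the least-significant byte.
Reassemble most-significant byte first: BB 26 BC 05 → 0xBB26BC05.
Top bit is set, so as a signed 32-bit value this is 0xBB26BC05 − 2^32 = -1155089403.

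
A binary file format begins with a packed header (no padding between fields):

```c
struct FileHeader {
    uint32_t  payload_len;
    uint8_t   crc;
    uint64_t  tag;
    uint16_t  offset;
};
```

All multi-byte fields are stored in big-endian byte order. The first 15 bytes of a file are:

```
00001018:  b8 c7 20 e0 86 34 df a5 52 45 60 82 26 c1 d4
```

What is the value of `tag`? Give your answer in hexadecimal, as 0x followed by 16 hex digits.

`tag` follows `payload_len` (4 B), `crc` (1 B), so it starts at offset 4 + 1 = 5 and occupies 8 bytes.
Bytes at offsets 5..12: 34 DF A5 52 45 60 82 26.
In big-endian order the high byte comes first in memory.
The bytes are already most-significant first: 0x34DFA55245608226.

0x34DFA55245608226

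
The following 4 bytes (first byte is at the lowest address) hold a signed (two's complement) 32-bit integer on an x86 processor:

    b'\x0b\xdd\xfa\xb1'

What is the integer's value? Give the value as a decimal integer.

Little-endian: lowest address holds the least-significant byte.
Reassemble most-significant byte first: B1 FA DD 0B → 0xB1FADD0B.
Top bit is set, so as a signed 32-bit value this is 0xB1FADD0B − 2^32 = -1308959477.

-1308959477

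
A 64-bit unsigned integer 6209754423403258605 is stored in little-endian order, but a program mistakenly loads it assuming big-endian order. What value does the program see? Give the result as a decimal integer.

17123350256570477910

6209754423403258605 in 64-bit hexadecimal is 0x562D7ABF555CA2ED.
Stored little-endian, the bytes at ascending addresses are ED A2 5C 55 BF 7A 2D 56.
Read back as big-endian, the last byte is least significant, giving 0xEDA25C55BF7A2D56.
0xEDA25C55BF7A2D56 = 17123350256570477910.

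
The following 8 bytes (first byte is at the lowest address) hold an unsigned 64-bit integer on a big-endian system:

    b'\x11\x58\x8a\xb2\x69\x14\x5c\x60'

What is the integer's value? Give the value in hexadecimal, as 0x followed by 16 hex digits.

0x11588AB269145C60

Big-endian: lowest address holds the most-significant byte.
The bytes are already most-significant first: 0x11588AB269145C60.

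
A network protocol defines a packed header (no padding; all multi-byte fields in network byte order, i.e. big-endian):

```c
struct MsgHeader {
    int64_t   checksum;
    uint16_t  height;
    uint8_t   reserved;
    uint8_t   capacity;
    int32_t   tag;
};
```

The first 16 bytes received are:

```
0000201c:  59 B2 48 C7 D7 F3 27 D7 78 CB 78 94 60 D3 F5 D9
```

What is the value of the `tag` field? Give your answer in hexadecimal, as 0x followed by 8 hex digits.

0x60D3F5D9

`tag` follows `checksum` (8 B), `height` (2 B), `reserved` (1 B), `capacity` (1 B), so it starts at offset 8 + 2 + 1 + 1 = 12 and occupies 4 bytes.
Bytes at offsets 12..15: 60 D3 F5 D9.
Big-endian stores the most-significant byte at the lowest address.
The bytes are already most-significant first: 0x60D3F5D9.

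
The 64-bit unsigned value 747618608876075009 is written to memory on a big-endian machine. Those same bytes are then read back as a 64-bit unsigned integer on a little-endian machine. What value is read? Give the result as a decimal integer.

123998425238953994

747618608876075009 in 64-bit hexadecimal is 0x0A601329E987B801.
Stored big-endian, the bytes at ascending addresses are 0A 60 13 29 E9 87 B8 01.
Read back as little-endian, the first byte is least significant, giving 0x01B887E92913600A.
0x01B887E92913600A = 123998425238953994.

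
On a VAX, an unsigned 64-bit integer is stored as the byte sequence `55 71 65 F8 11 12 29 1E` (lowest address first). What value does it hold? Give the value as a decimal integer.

2173288163574116693

In little-endian order the low byte comes first in memory.
Reassemble most-significant byte first: 1E 29 12 11 F8 65 71 55 → 0x1E291211F8657155.
0x1E291211F8657155 = 2173288163574116693.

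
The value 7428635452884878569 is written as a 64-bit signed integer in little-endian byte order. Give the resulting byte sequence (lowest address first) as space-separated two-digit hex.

E9 84 13 F7 95 D0 17 67

7428635452884878569 in hexadecimal, padded to 64 bits, is 0x6717D095F71384E9.
Split into bytes (most-significant first): 67 17 D0 95 F7 13 84 E9.
In little-endian order the low byte comes first in memory.
So at ascending addresses the bytes are E9 84 13 F7 95 D0 17 67.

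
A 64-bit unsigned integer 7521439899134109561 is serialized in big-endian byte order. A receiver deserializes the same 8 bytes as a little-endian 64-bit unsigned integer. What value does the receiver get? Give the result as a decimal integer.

8766070770180120936

7521439899134109561 in 64-bit hexadecimal is 0x686185BCEB56A779.
Stored big-endian, the bytes at ascending addresses are 68 61 85 BC EB 56 A7 79.
Read back as little-endian, the first byte is least significant, giving 0x79A756EBBC856168.
0x79A756EBBC856168 = 8766070770180120936.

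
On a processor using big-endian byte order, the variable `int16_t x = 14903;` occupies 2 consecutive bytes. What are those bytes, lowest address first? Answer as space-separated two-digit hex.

3A 37

14903 in hexadecimal, padded to 16 bits, is 0x3A37.
Split into bytes (most-significant first): 3A 37.
In big-endian order the high byte comes first in memory.
So the memory order matches the most-significant-first order: 3A 37.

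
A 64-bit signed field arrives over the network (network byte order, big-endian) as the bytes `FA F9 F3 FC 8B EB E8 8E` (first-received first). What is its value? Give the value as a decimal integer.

In big-endian order the high byte comes first in memory.
The bytes are already most-significant first: 0xFAF9F3FC8BEBE88E.
Top bit is set, so as a signed 64-bit value this is 0xFAF9F3FC8BEBE88E − 2^64 = -361990029021812594.

-361990029021812594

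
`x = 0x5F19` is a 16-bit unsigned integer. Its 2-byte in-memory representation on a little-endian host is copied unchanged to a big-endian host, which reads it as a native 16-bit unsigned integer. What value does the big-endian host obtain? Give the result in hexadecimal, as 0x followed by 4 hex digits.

0x195F

Stored little-endian, the bytes at ascending addresses are 19 5F.
Read back as big-endian, the last byte is least significant, giving 0x195F.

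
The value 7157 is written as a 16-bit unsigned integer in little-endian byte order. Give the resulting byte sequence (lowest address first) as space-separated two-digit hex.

F5 1B

7157 in hexadecimal, padded to 16 bits, is 0x1BF5.
Split into bytes (most-significant first): 1B F5.
In little-endian order the low byte comes first in memory.
So at ascending addresses the bytes are F5 1B.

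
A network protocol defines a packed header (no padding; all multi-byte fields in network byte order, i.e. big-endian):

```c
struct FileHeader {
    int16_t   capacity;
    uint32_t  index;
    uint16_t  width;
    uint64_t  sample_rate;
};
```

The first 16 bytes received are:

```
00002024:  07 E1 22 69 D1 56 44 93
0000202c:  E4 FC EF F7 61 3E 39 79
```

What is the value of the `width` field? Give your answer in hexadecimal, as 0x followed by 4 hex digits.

`width` follows `capacity` (2 B), `index` (4 B), so it starts at offset 2 + 4 = 6 and occupies 2 bytes.
Bytes at offsets 6..7: 44 93.
Big-endian: lowest address holds the most-significant byte.
The bytes are already most-significant first: 0x4493.

0x4493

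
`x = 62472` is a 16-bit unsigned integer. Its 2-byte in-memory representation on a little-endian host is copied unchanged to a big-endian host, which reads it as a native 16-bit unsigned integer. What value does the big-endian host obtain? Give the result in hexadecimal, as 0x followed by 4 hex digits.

0x08F4

62472 in 16-bit hexadecimal is 0xF408.
Stored little-endian, the bytes at ascending addresses are 08 F4.
Read back as big-endian, the last byte is least significant, giving 0x08F4.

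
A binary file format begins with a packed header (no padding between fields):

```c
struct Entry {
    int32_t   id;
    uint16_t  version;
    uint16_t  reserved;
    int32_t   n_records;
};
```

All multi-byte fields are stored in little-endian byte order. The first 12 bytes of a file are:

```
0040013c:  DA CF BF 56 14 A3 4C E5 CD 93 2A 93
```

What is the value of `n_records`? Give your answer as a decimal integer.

-1825926195

`n_records` follows `id` (4 B), `version` (2 B), `reserved` (2 B), so it starts at offset 4 + 2 + 2 = 8 and occupies 4 bytes.
Bytes at offsets 8..11: CD 93 2A 93.
Little-endian stores the least-significant byte at the lowest address.
Reassemble most-significant byte first: 93 2A 93 CD → 0x932A93CD.
Top bit is set, so as a signed 32-bit value this is 0x932A93CD − 2^32 = -1825926195.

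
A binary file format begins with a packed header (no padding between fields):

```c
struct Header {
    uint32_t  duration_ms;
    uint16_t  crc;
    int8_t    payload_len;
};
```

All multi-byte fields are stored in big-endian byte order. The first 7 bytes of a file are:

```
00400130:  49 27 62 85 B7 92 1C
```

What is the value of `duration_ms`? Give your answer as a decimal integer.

`duration_ms` is the first field, at byte offset 0, occupying 4 bytes.
Bytes at offsets 0..3: 49 27 62 85.
Big-endian stores the most-significant byte at the lowest address.
The bytes are already most-significant first: 0x49276285.
0x49276285 = 1227317893.

1227317893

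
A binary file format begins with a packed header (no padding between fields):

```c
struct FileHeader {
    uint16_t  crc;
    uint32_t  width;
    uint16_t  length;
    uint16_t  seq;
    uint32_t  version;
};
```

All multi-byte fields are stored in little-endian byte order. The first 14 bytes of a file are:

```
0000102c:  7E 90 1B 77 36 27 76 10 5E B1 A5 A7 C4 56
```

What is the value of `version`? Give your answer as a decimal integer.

1455728549

`version` follows `crc` (2 B), `width` (4 B), `length` (2 B), `seq` (2 B), so it starts at offset 2 + 4 + 2 + 2 = 10 and occupies 4 bytes.
Bytes at offsets 10..13: A5 A7 C4 56.
Little-endian stores the least-significant byte at the lowest address.
Reassemble most-significant byte first: 56 C4 A7 A5 → 0x56C4A7A5.
0x56C4A7A5 = 1455728549.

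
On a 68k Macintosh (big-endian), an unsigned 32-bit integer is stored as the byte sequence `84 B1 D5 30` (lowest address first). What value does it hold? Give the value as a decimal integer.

2226246960

Big-endian: lowest address holds the most-significant byte.
The bytes are already most-significant first: 0x84B1D530.
0x84B1D530 = 2226246960.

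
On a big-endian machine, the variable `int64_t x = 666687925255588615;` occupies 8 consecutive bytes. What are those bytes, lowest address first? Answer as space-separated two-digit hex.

666687925255588615 in hexadecimal, padded to 64 bits, is 0x09408D22C0E6CB07.
Split into bytes (most-significant first): 09 40 8D 22 C0 E6 CB 07.
Big-endian stores the most-significant byte at the lowest address.
So the memory order matches the most-significant-first order: 09 40 8D 22 C0 E6 CB 07.

09 40 8D 22 C0 E6 CB 07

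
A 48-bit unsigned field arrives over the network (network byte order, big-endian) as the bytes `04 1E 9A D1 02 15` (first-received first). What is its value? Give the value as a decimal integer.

4529492918805

In big-endian order the high byte comes first in memory.
The bytes are already most-significant first: 0x041E9AD10215.
0x041E9AD10215 = 4529492918805.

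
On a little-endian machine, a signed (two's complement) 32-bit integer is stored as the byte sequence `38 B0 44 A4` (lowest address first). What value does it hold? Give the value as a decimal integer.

Little-endian: lowest address holds the least-significant byte.
Reassemble most-significant byte first: A4 44 B0 38 → 0xA444B038.
Top bit is set, so as a signed 32-bit value this is 0xA444B038 − 2^32 = -1539002312.

-1539002312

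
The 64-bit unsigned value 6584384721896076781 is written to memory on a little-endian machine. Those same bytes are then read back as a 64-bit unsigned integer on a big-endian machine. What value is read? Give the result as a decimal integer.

6584384721896076781 in 64-bit hexadecimal is 0x5B606F04DD1FF5ED.
Stored little-endian, the bytes at ascending addresses are ED F5 1F DD 04 6F 60 5B.
Read back as big-endian, the last byte is least significant, giving 0xEDF51FDD046F605B.
0xEDF51FDD046F605B = 17146646190405673051.

17146646190405673051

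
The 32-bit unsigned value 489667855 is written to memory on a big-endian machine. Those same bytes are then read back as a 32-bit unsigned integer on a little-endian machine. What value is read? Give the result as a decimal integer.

264056605

489667855 in 32-bit hexadecimal is 0x1D2FBD0F.
Stored big-endian, the bytes at ascending addresses are 1D 2F BD 0F.
Read back as little-endian, the first byte is least significant, giving 0x0FBD2F1D.
0x0FBD2F1D = 264056605.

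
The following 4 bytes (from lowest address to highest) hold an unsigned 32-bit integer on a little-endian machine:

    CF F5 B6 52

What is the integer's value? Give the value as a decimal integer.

1387722191

Little-endian stores the least-significant byte at the lowest address.
Reassemble most-significant byte first: 52 B6 F5 CF → 0x52B6F5CF.
0x52B6F5CF = 1387722191.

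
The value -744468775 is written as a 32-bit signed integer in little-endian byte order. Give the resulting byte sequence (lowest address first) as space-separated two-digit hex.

Two's complement of -744468775 in 32 bits: 744468775 = 0x2C5FB127; invert → 0xD3A04ED8; add 1 → 0xD3A04ED9.
Split into bytes (most-significant first): D3 A0 4E D9.
Little-endian stores the least-significant byte at the lowest address.
So at ascending addresses the bytes are D9 4E A0 D3.

D9 4E A0 D3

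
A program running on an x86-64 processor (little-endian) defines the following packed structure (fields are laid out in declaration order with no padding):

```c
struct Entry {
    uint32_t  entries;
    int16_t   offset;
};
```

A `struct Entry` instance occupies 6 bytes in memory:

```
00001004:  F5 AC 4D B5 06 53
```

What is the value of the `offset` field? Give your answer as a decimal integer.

21254

`offset` follows `entries` (4 bytes), so it starts at byte offset 4 and occupies 2 bytes.
Bytes at offsets 4..5: 06 53.
Little-endian: lowest address holds the least-significant byte.
Reassemble most-significant byte first: 53 06 → 0x5306.
0x5306 = 21254.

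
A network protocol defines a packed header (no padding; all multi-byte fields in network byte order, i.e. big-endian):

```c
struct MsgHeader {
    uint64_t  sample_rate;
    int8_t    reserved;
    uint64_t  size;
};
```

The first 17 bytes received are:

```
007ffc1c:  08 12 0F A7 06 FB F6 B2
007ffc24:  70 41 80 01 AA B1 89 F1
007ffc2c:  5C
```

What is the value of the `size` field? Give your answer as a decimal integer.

`size` follows `sample_rate` (8 B), `reserved` (1 B), so it starts at offset 8 + 1 = 9 and occupies 8 bytes.
Bytes at offsets 9..16: 41 80 01 AA B1 89 F1 5C.
Big-endian stores the most-significant byte at the lowest address.
The bytes are already most-significant first: 0x418001AAB189F15C.
0x418001AAB189F15C = 4719774242118955356.

4719774242118955356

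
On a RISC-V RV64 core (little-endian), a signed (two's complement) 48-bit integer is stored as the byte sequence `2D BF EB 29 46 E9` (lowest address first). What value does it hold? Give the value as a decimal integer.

In little-endian order the low byte comes first in memory.
Reassemble most-significant byte first: E9 46 29 EB BF 2D → 0xE94629EBBF2D.
Top bit is set, so as a signed 48-bit value this is 0xE94629EBBF2D − 2^48 = -24987416412371.

-24987416412371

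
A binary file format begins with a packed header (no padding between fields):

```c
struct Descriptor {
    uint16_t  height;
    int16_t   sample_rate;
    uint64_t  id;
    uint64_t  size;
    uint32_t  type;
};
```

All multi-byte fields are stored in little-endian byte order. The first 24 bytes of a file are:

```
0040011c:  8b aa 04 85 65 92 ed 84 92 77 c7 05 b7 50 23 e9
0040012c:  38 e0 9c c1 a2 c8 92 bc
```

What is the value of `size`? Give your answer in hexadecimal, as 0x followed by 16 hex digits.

`size` follows `height` (2 B), `sample_rate` (2 B), `id` (8 B), so it starts at offset 2 + 2 + 8 = 12 and occupies 8 bytes.
Bytes at offsets 12..19: B7 50 23 E9 38 E0 9C C1.
In little-endian order the low byte comes first in memory.
Reassemble most-significant byte first: C1 9C E0 38 E9 23 50 B7 → 0xC19CE038E92350B7.

0xC19CE038E92350B7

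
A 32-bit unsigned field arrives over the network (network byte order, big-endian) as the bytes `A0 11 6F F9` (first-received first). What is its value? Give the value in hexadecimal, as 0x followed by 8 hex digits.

In big-endian order the high byte comes first in memory.
The bytes are already most-significant first: 0xA0116FF9.

0xA0116FF9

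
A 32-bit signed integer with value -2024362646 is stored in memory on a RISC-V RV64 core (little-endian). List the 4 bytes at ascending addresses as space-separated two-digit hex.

Two's complement of -2024362646 in 32 bits: 2024362646 = 0x78A95296; invert → 0x8756AD69; add 1 → 0x8756AD6A.
Split into bytes (most-significant first): 87 56 AD 6A.
Little-endian: lowest address holds the least-significant byte.
So at ascending addresses the bytes are 6A AD 56 87.

6A AD 56 87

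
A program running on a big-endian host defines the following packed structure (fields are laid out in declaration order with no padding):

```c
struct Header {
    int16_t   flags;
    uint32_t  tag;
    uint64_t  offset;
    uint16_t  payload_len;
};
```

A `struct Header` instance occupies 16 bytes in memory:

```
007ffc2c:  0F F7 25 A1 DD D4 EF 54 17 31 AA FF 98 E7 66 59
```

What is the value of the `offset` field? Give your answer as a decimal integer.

`offset` follows `flags` (2 B), `tag` (4 B), so it starts at offset 2 + 4 = 6 and occupies 8 bytes.
Bytes at offsets 6..13: EF 54 17 31 AA FF 98 E7.
In big-endian order the high byte comes first in memory.
The bytes are already most-significant first: 0xEF541731AAFF98E7.
0xEF541731AAFF98E7 = 17245434375198185703.

17245434375198185703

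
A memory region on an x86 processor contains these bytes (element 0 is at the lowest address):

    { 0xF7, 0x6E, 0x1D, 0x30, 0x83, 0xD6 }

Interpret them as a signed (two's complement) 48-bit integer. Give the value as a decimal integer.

Little-endian stores the least-significant byte at the lowest address.
Reassemble most-significant byte first: D6 83 30 1D 6E F7 → 0xD683301D6EF7.
Top bit is set, so as a signed 48-bit value this is 0xD683301D6EF7 − 2^48 = -45616040415497.

-45616040415497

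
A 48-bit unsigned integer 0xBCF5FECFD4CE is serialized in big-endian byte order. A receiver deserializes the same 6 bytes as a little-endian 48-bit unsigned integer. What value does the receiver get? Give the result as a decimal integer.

227413417981372

Stored big-endian, the bytes at ascending addresses are BC F5 FE CF D4 CE.
Read back as little-endian, the first byte is least significant, giving 0xCED4CFFEF5BC.
0xCED4CFFEF5BC = 227413417981372.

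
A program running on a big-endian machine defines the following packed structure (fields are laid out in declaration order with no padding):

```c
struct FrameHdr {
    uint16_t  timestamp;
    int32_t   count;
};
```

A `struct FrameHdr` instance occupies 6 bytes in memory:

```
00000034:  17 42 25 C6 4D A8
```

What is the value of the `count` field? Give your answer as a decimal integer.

633753000

`count` follows `timestamp` (2 bytes), so it starts at byte offset 2 and occupies 4 bytes.
Bytes at offsets 2..5: 25 C6 4D A8.
In big-endian order the high byte comes first in memory.
The bytes are already most-significant first: 0x25C64DA8.
0x25C64DA8 = 633753000.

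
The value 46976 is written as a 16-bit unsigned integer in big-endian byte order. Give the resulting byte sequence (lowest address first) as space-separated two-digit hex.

B7 80

46976 in hexadecimal, padded to 16 bits, is 0xB780.
Split into bytes (most-significant first): B7 80.
Big-endian stores the most-significant byte at the lowest address.
So the memory order matches the most-significant-first order: B7 80.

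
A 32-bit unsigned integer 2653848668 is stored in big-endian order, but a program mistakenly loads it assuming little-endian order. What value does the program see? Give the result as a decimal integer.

2653848668 in 32-bit hexadecimal is 0x9E2E845C.
Stored big-endian, the bytes at ascending addresses are 9E 2E 84 5C.
Read back as little-endian, the first byte is least significant, giving 0x5C842E9E.
0x5C842E9E = 1552166558.

1552166558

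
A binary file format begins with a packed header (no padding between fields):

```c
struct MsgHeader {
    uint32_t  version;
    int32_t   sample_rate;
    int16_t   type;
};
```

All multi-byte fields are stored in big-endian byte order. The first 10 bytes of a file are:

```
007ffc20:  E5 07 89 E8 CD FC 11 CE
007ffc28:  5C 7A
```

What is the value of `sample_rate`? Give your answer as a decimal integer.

-839118386

`sample_rate` follows `version` (4 bytes), so it starts at byte offset 4 and occupies 4 bytes.
Bytes at offsets 4..7: CD FC 11 CE.
In big-endian order the high byte comes first in memory.
The bytes are already most-significant first: 0xCDFC11CE.
Top bit is set, so as a signed 32-bit value this is 0xCDFC11CE − 2^32 = -839118386.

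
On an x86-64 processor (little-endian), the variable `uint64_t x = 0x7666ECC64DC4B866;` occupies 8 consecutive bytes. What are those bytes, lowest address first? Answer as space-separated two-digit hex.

66 B8 C4 4D C6 EC 66 76

Split into bytes (most-significant first): 76 66 EC C6 4D C4 B8 66.
In little-endian order the low byte comes first in memory.
So at ascending addresses the bytes are 66 B8 C4 4D C6 EC 66 76.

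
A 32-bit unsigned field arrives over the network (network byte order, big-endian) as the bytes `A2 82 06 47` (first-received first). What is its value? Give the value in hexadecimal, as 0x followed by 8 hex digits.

0xA2820647

Big-endian stores the most-significant byte at the lowest address.
The bytes are already most-significant first: 0xA2820647.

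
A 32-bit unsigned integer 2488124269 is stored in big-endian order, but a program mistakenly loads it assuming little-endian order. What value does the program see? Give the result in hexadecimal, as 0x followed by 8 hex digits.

0x6DC34D94

2488124269 in 32-bit hexadecimal is 0x944DC36D.
Stored big-endian, the bytes at ascending addresses are 94 4D C3 6D.
Read back as little-endian, the first byte is least significant, giving 0x6DC34D94.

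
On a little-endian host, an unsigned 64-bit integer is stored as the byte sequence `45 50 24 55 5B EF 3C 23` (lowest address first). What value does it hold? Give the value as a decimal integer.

2539167465479622725

Little-endian stores the least-significant byte at the lowest address.
Reassemble most-significant byte first: 23 3C EF 5B 55 24 50 45 → 0x233CEF5B55245045.
0x233CEF5B55245045 = 2539167465479622725.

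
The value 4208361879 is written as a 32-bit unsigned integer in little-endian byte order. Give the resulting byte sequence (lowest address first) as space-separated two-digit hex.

4208361879 in hexadecimal, padded to 32 bits, is 0xFAD68197.
Split into bytes (most-significant first): FA D6 81 97.
Little-endian stores the least-significant byte at the lowest address.
So at ascending addresses the bytes are 97 81 D6 FA.

97 81 D6 FA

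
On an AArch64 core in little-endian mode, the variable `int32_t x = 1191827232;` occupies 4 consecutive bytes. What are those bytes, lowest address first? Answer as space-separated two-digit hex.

20 D7 09 47

1191827232 in hexadecimal, padded to 32 bits, is 0x4709D720.
Split into bytes (most-significant first): 47 09 D7 20.
In little-endian order the low byte comes first in memory.
So at ascending addresses the bytes are 20 D7 09 47.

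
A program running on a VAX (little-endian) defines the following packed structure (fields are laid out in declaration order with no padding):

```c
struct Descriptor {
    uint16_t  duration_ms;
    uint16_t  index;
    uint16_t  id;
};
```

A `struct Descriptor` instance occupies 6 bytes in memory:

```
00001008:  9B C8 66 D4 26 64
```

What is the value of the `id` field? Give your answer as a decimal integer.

25638

`id` follows `duration_ms` (2 B), `index` (2 B), so it starts at offset 2 + 2 = 4 and occupies 2 bytes.
Bytes at offsets 4..5: 26 64.
Little-endian: lowest address holds the least-significant byte.
Reassemble most-significant byte first: 64 26 → 0x6426.
0x6426 = 25638.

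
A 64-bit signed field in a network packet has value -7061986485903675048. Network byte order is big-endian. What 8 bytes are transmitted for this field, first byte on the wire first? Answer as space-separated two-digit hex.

Two's complement of -7061986485903675048 in 64 bits: 7061986485903675048 = 0x6201374AFCE5CEA8; invert → 0x9DFEC8B5031A3157; add 1 → 0x9DFEC8B5031A3158.
Split into bytes (most-significant first): 9D FE C8 B5 03 1A 31 58.
Big-endian: lowest address holds the most-significant byte.
So the memory order matches the most-significant-first order: 9D FE C8 B5 03 1A 31 58.

9D FE C8 B5 03 1A 31 58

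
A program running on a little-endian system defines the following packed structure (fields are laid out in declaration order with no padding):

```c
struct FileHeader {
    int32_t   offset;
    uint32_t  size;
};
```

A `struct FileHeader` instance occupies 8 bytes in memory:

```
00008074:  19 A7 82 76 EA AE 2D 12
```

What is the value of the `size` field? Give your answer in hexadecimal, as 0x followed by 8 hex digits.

0x122DAEEA

`size` follows `offset` (4 bytes), so it starts at byte offset 4 and occupies 4 bytes.
Bytes at offsets 4..7: EA AE 2D 12.
Little-endian stores the least-significant byte at the lowest address.
Reassemble most-significant byte first: 12 2D AE EA → 0x122DAEEA.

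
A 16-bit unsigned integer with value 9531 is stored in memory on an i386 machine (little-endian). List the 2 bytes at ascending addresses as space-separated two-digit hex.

9531 in hexadecimal, padded to 16 bits, is 0x253B.
Split into bytes (most-significant first): 25 3B.
In little-endian order the low byte comes first in memory.
So at ascending addresses the bytes are 3B 25.

3B 25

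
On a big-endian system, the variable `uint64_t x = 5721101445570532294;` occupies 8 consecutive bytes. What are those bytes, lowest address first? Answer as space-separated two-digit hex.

5721101445570532294 in hexadecimal, padded to 64 bits, is 0x4F656F73FB3493C6.
Split into bytes (most-significant first): 4F 65 6F 73 FB 34 93 C6.
In big-endian order the high byte comes first in memory.
So the memory order matches the most-significant-first order: 4F 65 6F 73 FB 34 93 C6.

4F 65 6F 73 FB 34 93 C6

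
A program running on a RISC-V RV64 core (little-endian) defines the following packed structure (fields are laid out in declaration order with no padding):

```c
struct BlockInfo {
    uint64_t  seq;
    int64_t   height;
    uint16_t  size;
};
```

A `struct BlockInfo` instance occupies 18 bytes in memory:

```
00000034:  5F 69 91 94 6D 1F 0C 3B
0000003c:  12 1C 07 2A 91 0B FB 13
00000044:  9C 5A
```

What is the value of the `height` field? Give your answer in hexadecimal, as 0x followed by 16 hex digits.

`height` follows `seq` (8 bytes), so it starts at byte offset 8 and occupies 8 bytes.
Bytes at offsets 8..15: 12 1C 07 2A 91 0B FB 13.
Little-endian stores the least-significant byte at the lowest address.
Reassemble most-significant byte first: 13 FB 0B 91 2A 07 1C 12 → 0x13FB0B912A071C12.

0x13FB0B912A071C12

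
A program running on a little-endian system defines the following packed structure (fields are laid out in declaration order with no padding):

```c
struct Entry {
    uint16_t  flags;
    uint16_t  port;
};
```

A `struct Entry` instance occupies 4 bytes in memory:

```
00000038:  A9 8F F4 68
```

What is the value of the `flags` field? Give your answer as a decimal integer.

`flags` is the first field, at byte offset 0, occupying 2 bytes.
Bytes at offsets 0..1: A9 8F.
Little-endian: lowest address holds the least-significant byte.
Reassemble most-significant byte first: 8F A9 → 0x8FA9.
0x8FA9 = 36777.

36777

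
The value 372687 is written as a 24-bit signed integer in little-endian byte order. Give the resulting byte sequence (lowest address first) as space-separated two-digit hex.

372687 in hexadecimal, padded to 24 bits, is 0x05AFCF.
Split into bytes (most-significant first): 05 AF CF.
Little-endian stores the least-significant byte at the lowest address.
So at ascending addresses the bytes are CF AF 05.

CF AF 05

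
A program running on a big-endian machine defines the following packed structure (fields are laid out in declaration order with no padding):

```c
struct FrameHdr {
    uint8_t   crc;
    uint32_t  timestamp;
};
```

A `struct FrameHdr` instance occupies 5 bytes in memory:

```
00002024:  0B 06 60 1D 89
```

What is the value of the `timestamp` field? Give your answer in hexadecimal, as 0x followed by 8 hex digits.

0x06601D89

`timestamp` follows `crc` (1 byte), so it starts at byte offset 1 and occupies 4 bytes.
Bytes at offsets 1..4: 06 60 1D 89.
Big-endian: lowest address holds the most-significant byte.
The bytes are already most-significant first: 0x06601D89.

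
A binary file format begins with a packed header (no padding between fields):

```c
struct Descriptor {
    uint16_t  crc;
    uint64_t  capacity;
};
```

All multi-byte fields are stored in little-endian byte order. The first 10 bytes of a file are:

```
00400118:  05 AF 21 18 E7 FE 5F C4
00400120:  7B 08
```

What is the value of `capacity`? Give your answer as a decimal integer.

`capacity` follows `crc` (2 bytes), so it starts at byte offset 2 and occupies 8 bytes.
Bytes at offsets 2..9: 21 18 E7 FE 5F C4 7B 08.
In little-endian order the low byte comes first in memory.
Reassemble most-significant byte first: 08 7B C4 5F FE E7 18 21 → 0x087BC45FFEE71821.
0x087BC45FFEE71821 = 611298091016329249.

611298091016329249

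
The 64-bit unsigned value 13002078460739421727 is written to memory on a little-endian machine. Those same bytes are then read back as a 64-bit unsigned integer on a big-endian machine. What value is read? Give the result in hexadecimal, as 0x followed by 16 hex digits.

0x1F8621DA78A970B4

13002078460739421727 in 64-bit hexadecimal is 0xB470A978DA21861F.
Stored little-endian, the bytes at ascending addresses are 1F 86 21 DA 78 A9 70 B4.
Read back as big-endian, the last byte is least significant, giving 0x1F8621DA78A970B4.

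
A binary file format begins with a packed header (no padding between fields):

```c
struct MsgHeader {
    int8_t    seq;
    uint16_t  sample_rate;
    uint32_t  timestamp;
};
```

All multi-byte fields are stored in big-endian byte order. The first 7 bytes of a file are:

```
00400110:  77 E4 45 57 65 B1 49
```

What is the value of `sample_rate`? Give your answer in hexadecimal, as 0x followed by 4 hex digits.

0xE445

`sample_rate` follows `seq` (1 byte), so it starts at byte offset 1 and occupies 2 bytes.
Bytes at offsets 1..2: E4 45.
Big-endian: lowest address holds the most-significant byte.
The bytes are already most-significant first: 0xE445.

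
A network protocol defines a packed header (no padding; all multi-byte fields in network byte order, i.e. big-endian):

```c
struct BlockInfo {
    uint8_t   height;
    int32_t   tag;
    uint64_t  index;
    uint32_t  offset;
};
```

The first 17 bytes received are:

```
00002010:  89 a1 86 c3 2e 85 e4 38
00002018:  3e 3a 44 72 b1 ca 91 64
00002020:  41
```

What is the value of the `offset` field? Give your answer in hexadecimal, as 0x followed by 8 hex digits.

`offset` follows `height` (1 B), `tag` (4 B), `index` (8 B), so it starts at offset 1 + 4 + 8 = 13 and occupies 4 bytes.
Bytes at offsets 13..16: CA 91 64 41.
Big-endian stores the most-significant byte at the lowest address.
The bytes are already most-significant first: 0xCA916441.

0xCA916441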